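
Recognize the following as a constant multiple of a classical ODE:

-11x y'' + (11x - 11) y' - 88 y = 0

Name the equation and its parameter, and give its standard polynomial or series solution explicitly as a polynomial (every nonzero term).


All three coefficients share the factor -11; dividing through by -11 gives  x y'' + (1 - x) y' + 8 y = 0.
This matches the Laguerre equation x y'' + (1 - x) y' + n y = 0 with n = 8; the polynomial solution is L_8(x).
With y = sum_k a_k x^k, matching x^k gives (k+1)k a_{k+1} + (k+1) a_{k+1} - k a_k + n a_k = 0, i.e. (k+1)^2 a_{k+1} = (k - n) a_k = (k - 8) a_k. The right side vanishes at k = 8, so the series terminates at degree 8.
Standard normalization L_n(0) = 1 gives a_0 = 1. Work upward with a_{k+1} = (k - 8) a_k / (k+1)^2:
  a_1 = (0 - 8)(1) / 1^2 = -8/1 = -8
  a_2 = (1 - 8)(-8) / 2^2 = 56/4 = 14
  a_3 = (2 - 8)(14) / 3^2 = -84/9 = -28/3
  a_4 = (3 - 8)(-28/3) / 4^2 = (140/3)/16 = 35/12
  a_5 = (4 - 8)(35/12) / 5^2 = (-35/3)/25 = -7/15
  a_6 = (5 - 8)(-7/15) / 6^2 = (7/5)/36 = 7/180
  a_7 = (6 - 8)(7/180) / 7^2 = (-7/90)/49 = -1/630
  a_8 = (7 - 8)(-1/630) / 8^2 = (1/630)/64 = 1/40320
Hence L_8(x) = x^8/40320 - x^7/630 + 7 x^6/180 - 7 x^5/15 + 35 x^4/12 - 28 x^3/3 + 14 x^2 - 8 x + 1.

L_8(x); series = x^8/40320 - x^7/630 + 7 x^6/180 - 7 x^5/15 + 35 x^4/12 - 28 x^3/3 + 14 x^2 - 8 x + 1


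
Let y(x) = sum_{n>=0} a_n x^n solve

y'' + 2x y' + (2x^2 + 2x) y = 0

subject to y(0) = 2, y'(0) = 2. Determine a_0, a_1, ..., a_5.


Ansatz: y(x) = sum_{n>=0} a_n x^n, so y'(x) = sum_{n>=1} n a_n x^(n-1) and y''(x) = sum_{n>=2} n(n-1) a_n x^(n-2).
Substitute into P(x) y'' + Q(x) y' + R(x) y = 0 with P(x) = 1, Q(x) = 2x, R(x) = 2x^2 + 2x, and match powers of x.
Initial conditions: a_0 = 2, a_1 = 2.
Setting the coefficient of each power of x to zero and solving order by order (substituting the coefficients already found):
  x^0: 2 a_2 = 0  ->  a_2 = 0
  x^1: 6 a_3 + 2 a_1 + 2 a_0 = 0  ->  6 a_3 = -2 a_1 - 2 a_0 = -8  ->  a_3 = -4/3
  x^2: 12 a_4 + 4 a_2 + 2 a_1 + 2 a_0 = 0  ->  12 a_4 = -4 a_2 - 2 a_1 - 2 a_0 = -8  ->  a_4 = -2/3
  x^3: 20 a_5 + 6 a_3 + 2 a_2 + 2 a_1 = 0  ->  20 a_5 = -6 a_3 - 2 a_2 - 2 a_1 = 4  ->  a_5 = 1/5
Truncated series: y(x) = 2 + 2 x - (4/3) x^3 - (2/3) x^4 + (1/5) x^5 + O(x^6).

a_0 = 2; a_1 = 2; a_2 = 0; a_3 = -4/3; a_4 = -2/3; a_5 = 1/5


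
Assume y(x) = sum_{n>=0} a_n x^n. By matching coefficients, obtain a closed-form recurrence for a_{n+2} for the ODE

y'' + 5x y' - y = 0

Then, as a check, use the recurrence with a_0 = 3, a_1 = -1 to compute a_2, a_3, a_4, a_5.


Substitute y = sum_n a_n x^n.
y''(x) has coefficient (n+2)(n+1) a_{n+2} at x^n;
5 x y'(x) has coefficient 5 n a_n at x^n (shift);
-y(x) has coefficient -1 a_n at x^n.
Matching x^n: (n+2)(n+1) a_{n+2} + (5n - 1) a_n = 0.
Thus a_{n+2} = (-5n + 1) / ((n+1)(n+2)) * a_n.

Check with a_0 = 3, a_1 = -1 (apply the recurrence for n = 0, 1, 2, 3): a_0 = 3, a_1 = -1, a_2 = 3/2, a_3 = 2/3, a_4 = -9/8, a_5 = -7/15.

a_(n+2) = (-5n + 1) / ((n+1)(n+2)) * a_n; check: a_0 = 3, a_1 = -1, a_2 = 3/2, a_3 = 2/3, a_4 = -9/8, a_5 = -7/15


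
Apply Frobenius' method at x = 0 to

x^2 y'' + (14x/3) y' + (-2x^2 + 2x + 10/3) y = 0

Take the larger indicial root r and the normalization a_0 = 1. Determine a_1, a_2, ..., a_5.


Write in Frobenius form y'' + (p(x)/x) y' + (q(x)/x^2) y = 0:
  p(x) = 14/3,  q(x) = -2x^2 + 2x + 10/3.
Indicial equation: r(r-1) + (14/3) r + (10/3) = 0 -> roots r_1 = -5/3, r_2 = -2.
Take r = r_1 = -5/3. Let y(x) = x^r sum_{n>=0} a_n x^n with a_0 = 1.
Substitute y = x^r sum a_n x^n and match x^{r+n}. The recurrence is
  D(n) a_n + 2 a_{n-1} - 2 a_{n-2} = 0,  where D(n) = (r+n)(r+n-1) + (14/3)(r+n) + (10/3).
  a_n = [-2 a_{n-1} + 2 a_{n-2}] / D(n).
Since the indicial polynomial factors as (r - r_1)(r - r_2), D(n) = (r_1 + n - r_1)(r_1 + n - r_2) = n(n + 1/3).
Evaluating step by step (a_0 = 1):
  n = 1: D(1) = 1(1 + 1/3) = 4/3; numerator = -2(1) = -2; a_1 = (-2)/(4/3) = -3/2
  n = 2: D(2) = 2(2 + 1/3) = 14/3; numerator = -2(-3/2) + 2(1) = 5; a_2 = (5)/(14/3) = 15/14
  n = 3: D(3) = 3(3 + 1/3) = 10; numerator = -2(15/14) + 2(-3/2) = -36/7; a_3 = (-36/7)/(10) = -18/35
  n = 4: D(4) = 4(4 + 1/3) = 52/3; numerator = -2(-18/35) + 2(15/14) = 111/35; a_4 = (111/35)/(52/3) = 333/1820
  n = 5: D(5) = 5(5 + 1/3) = 80/3; numerator = -2(333/1820) + 2(-18/35) = -1269/910; a_5 = (-1269/910)/(80/3) = -3807/72800

r = -5/3; a_0 = 1; a_1 = -3/2; a_2 = 15/14; a_3 = -18/35; a_4 = 333/1820; a_5 = -3807/72800


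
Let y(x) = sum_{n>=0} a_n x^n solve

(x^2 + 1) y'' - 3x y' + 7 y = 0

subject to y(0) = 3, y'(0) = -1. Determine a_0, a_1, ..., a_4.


Ansatz: y(x) = sum_{n>=0} a_n x^n, so y'(x) = sum_{n>=1} n a_n x^(n-1) and y''(x) = sum_{n>=2} n(n-1) a_n x^(n-2).
Substitute into P(x) y'' + Q(x) y' + R(x) y = 0 with P(x) = x^2 + 1, Q(x) = -3x, R(x) = 7, and match powers of x.
Initial conditions: a_0 = 3, a_1 = -1.
Setting the coefficient of each power of x to zero and solving order by order (substituting the coefficients already found):
  x^0: 2 a_2 + 7 a_0 = 0  ->  2 a_2 = -7 a_0 = -21  ->  a_2 = -21/2
  x^1: 6 a_3 + 4 a_1 = 0  ->  6 a_3 = -4 a_1 = 4  ->  a_3 = 2/3
  x^2: 12 a_4 + 3 a_2 = 0  ->  12 a_4 = -3 a_2 = 63/2  ->  a_4 = 21/8
Truncated series: y(x) = 3 - x - (21/2) x^2 + (2/3) x^3 + (21/8) x^4 + O(x^5).

a_0 = 3; a_1 = -1; a_2 = -21/2; a_3 = 2/3; a_4 = 21/8


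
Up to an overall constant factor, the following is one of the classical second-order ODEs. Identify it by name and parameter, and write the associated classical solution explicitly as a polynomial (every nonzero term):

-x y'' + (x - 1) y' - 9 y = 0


All three coefficients share the factor -1; dividing through by -1 gives  x y'' + (1 - x) y' + 9 y = 0.
This matches the Laguerre equation x y'' + (1 - x) y' + n y = 0 with n = 9; the polynomial solution is L_9(x).
With y = sum_k a_k x^k, matching x^k gives (k+1)k a_{k+1} + (k+1) a_{k+1} - k a_k + n a_k = 0, i.e. (k+1)^2 a_{k+1} = (k - n) a_k = (k - 9) a_k. The right side vanishes at k = 9, so the series terminates at degree 9.
Standard normalization L_n(0) = 1 gives a_0 = 1. Work upward with a_{k+1} = (k - 9) a_k / (k+1)^2:
  a_1 = (0 - 9)(1) / 1^2 = -9/1 = -9
  a_2 = (1 - 9)(-9) / 2^2 = 72/4 = 18
  a_3 = (2 - 9)(18) / 3^2 = -126/9 = -14
  a_4 = (3 - 9)(-14) / 4^2 = 84/16 = 21/4
  a_5 = (4 - 9)(21/4) / 5^2 = (-105/4)/25 = -21/20
  a_6 = (5 - 9)(-21/20) / 6^2 = (21/5)/36 = 7/60
  a_7 = (6 - 9)(7/60) / 7^2 = (-7/20)/49 = -1/140
  a_8 = (7 - 9)(-1/140) / 8^2 = (1/70)/64 = 1/4480
  a_9 = (8 - 9)(1/4480) / 9^2 = (-1/4480)/81 = -1/362880
Hence L_9(x) = -x^9/362880 + x^8/4480 - x^7/140 + 7 x^6/60 - 21 x^5/20 + 21 x^4/4 - 14 x^3 + 18 x^2 - 9 x + 1.

L_9(x); series = -x^9/362880 + x^8/4480 - x^7/140 + 7 x^6/60 - 21 x^5/20 + 21 x^4/4 - 14 x^3 + 18 x^2 - 9 x + 1


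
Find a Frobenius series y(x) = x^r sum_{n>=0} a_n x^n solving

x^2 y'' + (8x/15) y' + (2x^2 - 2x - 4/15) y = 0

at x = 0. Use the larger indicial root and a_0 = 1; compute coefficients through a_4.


Write in Frobenius form y'' + (p(x)/x) y' + (q(x)/x^2) y = 0:
  p(x) = 8/15,  q(x) = 2x^2 - 2x - 4/15.
Indicial equation: r(r-1) + (8/15) r + (-4/15) = 0 -> roots r_1 = 4/5, r_2 = -1/3.
Take r = r_1 = 4/5. Let y(x) = x^r sum_{n>=0} a_n x^n with a_0 = 1.
Substitute y = x^r sum a_n x^n and match x^{r+n}. The recurrence is
  D(n) a_n - 2 a_{n-1} + 2 a_{n-2} = 0,  where D(n) = (r+n)(r+n-1) + (8/15)(r+n) + (-4/15).
  a_n = [2 a_{n-1} - 2 a_{n-2}] / D(n).
Since the indicial polynomial factors as (r - r_1)(r - r_2), D(n) = (r_1 + n - r_1)(r_1 + n - r_2) = n(n + 17/15).
Evaluating step by step (a_0 = 1):
  n = 1: D(1) = 1(1 + 17/15) = 32/15; numerator = 2(1) = 2; a_1 = (2)/(32/15) = 15/16
  n = 2: D(2) = 2(2 + 17/15) = 94/15; numerator = 2(15/16) - 2(1) = -1/8; a_2 = (-1/8)/(94/15) = -15/752
  n = 3: D(3) = 3(3 + 17/15) = 62/5; numerator = 2(-15/752) - 2(15/16) = -90/47; a_3 = (-90/47)/(62/5) = -225/1457
  n = 4: D(4) = 4(4 + 17/15) = 308/15; numerator = 2(-225/1457) - 2(-15/752) = -3135/11656; a_4 = (-3135/11656)/(308/15) = -4275/326368

r = 4/5; a_0 = 1; a_1 = 15/16; a_2 = -15/752; a_3 = -225/1457; a_4 = -4275/326368


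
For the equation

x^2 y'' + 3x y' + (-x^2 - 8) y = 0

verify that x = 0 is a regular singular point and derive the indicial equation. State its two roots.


Divide by x^2 to reach normal form y'' + P_1(x) y' + P_2(x) y = 0 with P_1(x) = 3/x and P_2(x) = -1 - 8/x^2.
x = 0 is a singular point because the y'-coefficient 3/x has a pole at x = 0 and the y-coefficient -1 - 8/x^2 has a pole at x = 0.
It is a regular singular point because x P_1(x) = p(x) = 3 and x^2 P_2(x) = q(x) = -x^2 - 8 are polynomials, hence analytic at x = 0.
p(0) = 3,  q(0) = -8.
Indicial equation: r(r-1) + p(0) r + q(0) = 0, i.e. r^2 + (p(0) - 1) r + q(0) = 0, i.e. r^2 + 2 r - 8 = 0.
Discriminant: (2)^2 - 4(-8) = 36, so r = (-2 ± 6)/2.
Solving: r_1 = 2, r_2 = -4.

indicial: r^2 + 2 r - 8 = 0; roots r_1 = 2, r_2 = -4


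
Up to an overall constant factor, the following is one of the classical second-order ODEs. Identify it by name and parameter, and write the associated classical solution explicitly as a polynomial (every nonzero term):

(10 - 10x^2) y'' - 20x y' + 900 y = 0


All three coefficients share the factor 10; dividing through by 10 gives  (1 - x^2) y'' - 2x y' + 90 y = 0.
This matches the Legendre equation (1 - x^2) y'' - 2x y' + n(n+1) y = 0 (note the -2x y' term) with n(n+1) = 90, so n = 9; the polynomial solution is P_9(x).
With y = sum_k a_k x^k, matching x^k gives (k+2)(k+1) a_{k+2} = [k(k+1) - n(n+1)] a_k = (k - 9)(k + 10) a_k. The right side vanishes at k = 9, so the series with the parity of 9 terminates at degree 9.
Standard normalization (P_n(1) = 1): leading coefficient (2n)!/(2^n (n!)^2) = 6402373705728000/(512*131681894400) = 12155/128, so a_9 = 12155/128. Work downward with a_k = (k+1)(k+2) a_{k+2} / ((k - 9)(k + 10)):
  a_7 = (8)(9)(12155/128) / ((7 - 9)(7 + 10)) = (109395/16)/(-34) = -6435/32
  a_5 = (6)(7)(-6435/32) / ((5 - 9)(5 + 10)) = (-135135/16)/(-60) = 9009/64
  a_3 = (4)(5)(9009/64) / ((3 - 9)(3 + 10)) = (45045/16)/(-78) = -1155/32
  a_1 = (2)(3)(-1155/32) / ((1 - 9)(1 + 10)) = (-3465/16)/(-88) = 315/128
Hence P_9(x) = 12155 x^9/128 - 6435 x^7/32 + 9009 x^5/64 - 1155 x^3/32 + 315 x/128.

P_9(x); series = 12155 x^9/128 - 6435 x^7/32 + 9009 x^5/64 - 1155 x^3/32 + 315 x/128


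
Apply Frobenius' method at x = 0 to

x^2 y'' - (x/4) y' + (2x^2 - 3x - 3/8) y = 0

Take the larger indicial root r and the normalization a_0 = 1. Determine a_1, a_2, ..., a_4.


Write in Frobenius form y'' + (p(x)/x) y' + (q(x)/x^2) y = 0:
  p(x) = -1/4,  q(x) = 2x^2 - 3x - 3/8.
Indicial equation: r(r-1) + (-1/4) r + (-3/8) = 0 -> roots r_1 = 3/2, r_2 = -1/4.
Take r = r_1 = 3/2. Let y(x) = x^r sum_{n>=0} a_n x^n with a_0 = 1.
Substitute y = x^r sum a_n x^n and match x^{r+n}. The recurrence is
  D(n) a_n - 3 a_{n-1} + 2 a_{n-2} = 0,  where D(n) = (r+n)(r+n-1) + (-1/4)(r+n) + (-3/8).
  a_n = [3 a_{n-1} - 2 a_{n-2}] / D(n).
Since the indicial polynomial factors as (r - r_1)(r - r_2), D(n) = (r_1 + n - r_1)(r_1 + n - r_2) = n(n + 7/4).
Evaluating step by step (a_0 = 1):
  n = 1: D(1) = 1(1 + 7/4) = 11/4; numerator = 3(1) = 3; a_1 = (3)/(11/4) = 12/11
  n = 2: D(2) = 2(2 + 7/4) = 15/2; numerator = 3(12/11) - 2(1) = 14/11; a_2 = (14/11)/(15/2) = 28/165
  n = 3: D(3) = 3(3 + 7/4) = 57/4; numerator = 3(28/165) - 2(12/11) = -92/55; a_3 = (-92/55)/(57/4) = -368/3135
  n = 4: D(4) = 4(4 + 7/4) = 23; numerator = 3(-368/3135) - 2(28/165) = -2168/3135; a_4 = (-2168/3135)/(23) = -2168/72105

r = 3/2; a_0 = 1; a_1 = 12/11; a_2 = 28/165; a_3 = -368/3135; a_4 = -2168/72105


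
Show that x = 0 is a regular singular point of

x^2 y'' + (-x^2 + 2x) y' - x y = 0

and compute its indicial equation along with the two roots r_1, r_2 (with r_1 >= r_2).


Divide by x^2 to reach normal form y'' + P_1(x) y' + P_2(x) y = 0 with P_1(x) = -1 + 2/x and P_2(x) = -1/x.
x = 0 is a singular point because the y'-coefficient -1 + 2/x has a pole at x = 0 and the y-coefficient -1/x has a pole at x = 0.
It is a regular singular point because x P_1(x) = p(x) = 2 - x and x^2 P_2(x) = q(x) = -x are polynomials, hence analytic at x = 0.
p(0) = 2,  q(0) = 0.
Indicial equation: r(r-1) + p(0) r + q(0) = 0, i.e. r^2 + (p(0) - 1) r + q(0) = 0, i.e. r^2 + 1 r = 0.
Discriminant: (1)^2 - 4(0) = 1, so r = (-1 ± 1)/2.
Solving: r_1 = 0, r_2 = -1.

indicial: r^2 + 1 r = 0; roots r_1 = 0, r_2 = -1


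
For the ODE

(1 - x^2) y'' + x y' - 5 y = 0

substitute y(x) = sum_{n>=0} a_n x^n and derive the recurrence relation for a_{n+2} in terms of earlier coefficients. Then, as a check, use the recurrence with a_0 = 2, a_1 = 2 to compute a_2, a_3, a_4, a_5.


Substitute y = sum_n a_n x^n.
(1 - 1 x^2) y'' contributes (n+2)(n+1) a_{n+2} - n(n-1) a_n at x^n.
x y'(x) contributes n a_n at x^n.
-5 y(x) contributes -5 a_n at x^n.
Matching x^n: (n+2)(n+1) a_{n+2} + (-n(n-1) + n - 5) a_n = 0.
Thus a_{n+2} = (n(n-1) - n + 5) / ((n+1)(n+2)) * a_n.

Check with a_0 = 2, a_1 = 2 (apply the recurrence for n = 0, 1, 2, 3): a_0 = 2, a_1 = 2, a_2 = 5, a_3 = 4/3, a_4 = 25/12, a_5 = 8/15.

a_(n+2) = (n(n-1) - n + 5) / ((n+1)(n+2)) * a_n; check: a_0 = 2, a_1 = 2, a_2 = 5, a_3 = 4/3, a_4 = 25/12, a_5 = 8/15


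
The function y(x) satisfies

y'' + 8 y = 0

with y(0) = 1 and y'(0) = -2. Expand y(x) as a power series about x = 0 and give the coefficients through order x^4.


Ansatz: y(x) = sum_{n>=0} a_n x^n, so y'(x) = sum_{n>=1} n a_n x^(n-1) and y''(x) = sum_{n>=2} n(n-1) a_n x^(n-2).
Substitute into P(x) y'' + Q(x) y' + R(x) y = 0 with P(x) = 1, Q(x) = 0, R(x) = 8, and match powers of x.
Initial conditions: a_0 = 1, a_1 = -2.
Setting the coefficient of each power of x to zero and solving order by order (substituting the coefficients already found):
  x^0: 2 a_2 + 8 a_0 = 0  ->  2 a_2 = -8 a_0 = -8  ->  a_2 = -4
  x^1: 6 a_3 + 8 a_1 = 0  ->  6 a_3 = -8 a_1 = 16  ->  a_3 = 8/3
  x^2: 12 a_4 + 8 a_2 = 0  ->  12 a_4 = -8 a_2 = 32  ->  a_4 = 8/3
Truncated series: y(x) = 1 - 2 x - 4 x^2 + (8/3) x^3 + (8/3) x^4 + O(x^5).

a_0 = 1; a_1 = -2; a_2 = -4; a_3 = 8/3; a_4 = 8/3


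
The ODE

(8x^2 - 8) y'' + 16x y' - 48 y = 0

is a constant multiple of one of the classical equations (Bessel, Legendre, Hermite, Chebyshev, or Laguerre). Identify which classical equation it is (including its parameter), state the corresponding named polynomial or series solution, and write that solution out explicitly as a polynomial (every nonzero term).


All three coefficients share the factor -8; dividing through by -8 gives  (1 - x^2) y'' - 2x y' + 6 y = 0.
This matches the Legendre equation (1 - x^2) y'' - 2x y' + n(n+1) y = 0 (note the -2x y' term) with n(n+1) = 6, so n = 2; the polynomial solution is P_2(x).
With y = sum_k a_k x^k, matching x^k gives (k+2)(k+1) a_{k+2} = [k(k+1) - n(n+1)] a_k = (k - 2)(k + 3) a_k. The right side vanishes at k = 2, so the series with the parity of 2 terminates at degree 2.
Standard normalization (P_n(1) = 1): leading coefficient (2n)!/(2^n (n!)^2) = 24/(4*4) = 3/2, so a_2 = 3/2. Work downward with a_k = (k+1)(k+2) a_{k+2} / ((k - 2)(k + 3)):
  a_0 = (1)(2)(3/2) / ((0 - 2)(0 + 3)) = 3/(-6) = -1/2
Hence P_2(x) = 3 x^2/2 - 1/2.

P_2(x); series = 3 x^2/2 - 1/2


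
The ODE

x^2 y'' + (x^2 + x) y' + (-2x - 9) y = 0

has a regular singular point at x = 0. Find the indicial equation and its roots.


Divide by x^2 to reach normal form y'' + P_1(x) y' + P_2(x) y = 0 with P_1(x) = 1 + 1/x and P_2(x) = -2/x - 9/x^2.
x = 0 is a singular point because the y'-coefficient 1 + 1/x has a pole at x = 0 and the y-coefficient -2/x - 9/x^2 has a pole at x = 0.
It is a regular singular point because x P_1(x) = p(x) = x + 1 and x^2 P_2(x) = q(x) = -2x - 9 are polynomials, hence analytic at x = 0.
p(0) = 1,  q(0) = -9.
Indicial equation: r(r-1) + p(0) r + q(0) = 0, i.e. r^2 + (p(0) - 1) r + q(0) = 0, i.e. r^2 - 9 = 0.
Discriminant: (0)^2 - 4(-9) = 36, so r = (0 ± 6)/2.
Solving: r_1 = 3, r_2 = -3.

indicial: r^2 - 9 = 0; roots r_1 = 3, r_2 = -3


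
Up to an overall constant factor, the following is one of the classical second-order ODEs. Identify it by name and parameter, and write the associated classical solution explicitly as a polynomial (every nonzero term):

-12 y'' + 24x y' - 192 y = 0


All three coefficients share the factor -12; dividing through by -12 gives  y'' - 2x y' + 16 y = 0.
This matches the Hermite equation y'' - 2x y' + 2n y = 0 with 2n = 16, so n = 8; the polynomial solution is H_8(x).
With y = sum_k a_k x^k, matching x^k gives (k+2)(k+1) a_{k+2} = 2(k - n) a_k = 2(k - 8) a_k. The right side vanishes at k = 8, so the series with the parity of 8 terminates at degree 8.
Standard normalization: leading coefficient of H_n is 2^n, so a_8 = 2^8 = 256. Work downward with a_k = (k+1)(k+2) a_{k+2} / (2(k - n)):
  a_6 = (7)(8)(256) / (2(6 - 8)) = 14336/(-4) = -3584
  a_4 = (5)(6)(-3584) / (2(4 - 8)) = -107520/(-8) = 13440
  a_2 = (3)(4)(13440) / (2(2 - 8)) = 161280/(-12) = -13440
  a_0 = (1)(2)(-13440) / (2(0 - 8)) = -26880/(-16) = 1680
Hence H_8(x) = 256 x^8 - 3584 x^6 + 13440 x^4 - 13440 x^2 + 1680.

H_8(x); series = 256 x^8 - 3584 x^6 + 13440 x^4 - 13440 x^2 + 1680


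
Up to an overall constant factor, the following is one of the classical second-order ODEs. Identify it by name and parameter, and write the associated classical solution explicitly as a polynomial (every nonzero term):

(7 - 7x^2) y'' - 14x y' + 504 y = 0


All three coefficients share the factor 7; dividing through by 7 gives  (1 - x^2) y'' - 2x y' + 72 y = 0.
This matches the Legendre equation (1 - x^2) y'' - 2x y' + n(n+1) y = 0 (note the -2x y' term) with n(n+1) = 72, so n = 8; the polynomial solution is P_8(x).
With y = sum_k a_k x^k, matching x^k gives (k+2)(k+1) a_{k+2} = [k(k+1) - n(n+1)] a_k = (k - 8)(k + 9) a_k. The right side vanishes at k = 8, so the series with the parity of 8 terminates at degree 8.
Standard normalization (P_n(1) = 1): leading coefficient (2n)!/(2^n (n!)^2) = 20922789888000/(256*1625702400) = 6435/128, so a_8 = 6435/128. Work downward with a_k = (k+1)(k+2) a_{k+2} / ((k - 8)(k + 9)):
  a_6 = (7)(8)(6435/128) / ((6 - 8)(6 + 9)) = (45045/16)/(-30) = -3003/32
  a_4 = (5)(6)(-3003/32) / ((4 - 8)(4 + 9)) = (-45045/16)/(-52) = 3465/64
  a_2 = (3)(4)(3465/64) / ((2 - 8)(2 + 9)) = (10395/16)/(-66) = -315/32
  a_0 = (1)(2)(-315/32) / ((0 - 8)(0 + 9)) = (-315/16)/(-72) = 35/128
Hence P_8(x) = 6435 x^8/128 - 3003 x^6/32 + 3465 x^4/64 - 315 x^2/32 + 35/128.

P_8(x); series = 6435 x^8/128 - 3003 x^6/32 + 3465 x^4/64 - 315 x^2/32 + 35/128


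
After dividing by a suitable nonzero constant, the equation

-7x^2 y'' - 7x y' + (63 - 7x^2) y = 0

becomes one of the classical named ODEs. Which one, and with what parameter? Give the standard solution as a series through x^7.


All three coefficients share the factor -7; dividing through by -7 gives  x^2 y'' + x y' + (x^2 - 9) y = 0.
This matches the Bessel equation x^2 y'' + x y' + (x^2 - nu^2) y = 0 with nu^2 = 9, so nu = 3; the solution bounded at x = 0 is J_3(x).
Frobenius at x = 0: indicial roots ±nu; for r = nu the recurrence k(k + 2nu) c_k = -c_{k-2} gives the standard series J_nu(x) = sum_{k>=0} (-1)^k / (k! (k+nu)!) (x/2)^(2k+nu). Evaluate the first 3 terms:
  k = 0: (-1)^0 / (0! * 3! * 2^3) x^3 = 1/(1*6*8) x^3 = (1/48) x^3
  k = 1: (-1)^1 / (1! * 4! * 2^5) x^5 = -1/(1*24*32) x^5 = (-1/768) x^5
  k = 2: (-1)^2 / (2! * 5! * 2^7) x^7 = 1/(2*120*128) x^7 = (1/30720) x^7
Hence J_3(x) = x^7/30720 - x^5/768 + x^3/48 + ....

J_3(x); series = x^7/30720 - x^5/768 + x^3/48


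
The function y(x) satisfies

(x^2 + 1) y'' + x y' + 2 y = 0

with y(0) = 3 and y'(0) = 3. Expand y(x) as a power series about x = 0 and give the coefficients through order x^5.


Ansatz: y(x) = sum_{n>=0} a_n x^n, so y'(x) = sum_{n>=1} n a_n x^(n-1) and y''(x) = sum_{n>=2} n(n-1) a_n x^(n-2).
Substitute into P(x) y'' + Q(x) y' + R(x) y = 0 with P(x) = x^2 + 1, Q(x) = x, R(x) = 2, and match powers of x.
Initial conditions: a_0 = 3, a_1 = 3.
Setting the coefficient of each power of x to zero and solving order by order (substituting the coefficients already found):
  x^0: 2 a_2 + 2 a_0 = 0  ->  2 a_2 = -2 a_0 = -6  ->  a_2 = -3
  x^1: 6 a_3 + 3 a_1 = 0  ->  6 a_3 = -3 a_1 = -9  ->  a_3 = -3/2
  x^2: 12 a_4 + 6 a_2 = 0  ->  12 a_4 = -6 a_2 = 18  ->  a_4 = 3/2
  x^3: 20 a_5 + 11 a_3 = 0  ->  20 a_5 = -11 a_3 = 33/2  ->  a_5 = 33/40
Truncated series: y(x) = 3 + 3 x - 3 x^2 - (3/2) x^3 + (3/2) x^4 + (33/40) x^5 + O(x^6).

a_0 = 3; a_1 = 3; a_2 = -3; a_3 = -3/2; a_4 = 3/2; a_5 = 33/40


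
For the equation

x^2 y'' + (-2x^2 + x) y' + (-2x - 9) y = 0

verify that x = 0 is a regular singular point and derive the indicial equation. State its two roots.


Divide by x^2 to reach normal form y'' + P_1(x) y' + P_2(x) y = 0 with P_1(x) = -2 + 1/x and P_2(x) = -2/x - 9/x^2.
x = 0 is a singular point because the y'-coefficient -2 + 1/x has a pole at x = 0 and the y-coefficient -2/x - 9/x^2 has a pole at x = 0.
It is a regular singular point because x P_1(x) = p(x) = 1 - 2x and x^2 P_2(x) = q(x) = -2x - 9 are polynomials, hence analytic at x = 0.
p(0) = 1,  q(0) = -9.
Indicial equation: r(r-1) + p(0) r + q(0) = 0, i.e. r^2 + (p(0) - 1) r + q(0) = 0, i.e. r^2 - 9 = 0.
Discriminant: (0)^2 - 4(-9) = 36, so r = (0 ± 6)/2.
Solving: r_1 = 3, r_2 = -3.

indicial: r^2 - 9 = 0; roots r_1 = 3, r_2 = -3


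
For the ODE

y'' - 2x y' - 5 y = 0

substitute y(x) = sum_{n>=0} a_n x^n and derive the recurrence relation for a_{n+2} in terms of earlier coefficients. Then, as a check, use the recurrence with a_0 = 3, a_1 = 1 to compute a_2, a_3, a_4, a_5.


Substitute y = sum_n a_n x^n.
y''(x) has coefficient (n+2)(n+1) a_{n+2} at x^n;
-2 x y'(x) has coefficient -2 n a_n at x^n (shift);
-5 y(x) has coefficient -5 a_n at x^n.
Matching x^n: (n+2)(n+1) a_{n+2} + (-2n - 5) a_n = 0.
Thus a_{n+2} = (2n + 5) / ((n+1)(n+2)) * a_n.

Check with a_0 = 3, a_1 = 1 (apply the recurrence for n = 0, 1, 2, 3): a_0 = 3, a_1 = 1, a_2 = 15/2, a_3 = 7/6, a_4 = 45/8, a_5 = 77/120.

a_(n+2) = (2n + 5) / ((n+1)(n+2)) * a_n; check: a_0 = 3, a_1 = 1, a_2 = 15/2, a_3 = 7/6, a_4 = 45/8, a_5 = 77/120


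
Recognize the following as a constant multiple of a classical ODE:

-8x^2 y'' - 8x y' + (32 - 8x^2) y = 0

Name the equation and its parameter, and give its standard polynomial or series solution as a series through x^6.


All three coefficients share the factor -8; dividing through by -8 gives  x^2 y'' + x y' + (x^2 - 4) y = 0.
This matches the Bessel equation x^2 y'' + x y' + (x^2 - nu^2) y = 0 with nu^2 = 4, so nu = 2; the solution bounded at x = 0 is J_2(x).
Frobenius at x = 0: indicial roots ±nu; for r = nu the recurrence k(k + 2nu) c_k = -c_{k-2} gives the standard series J_nu(x) = sum_{k>=0} (-1)^k / (k! (k+nu)!) (x/2)^(2k+nu). Evaluate the first 3 terms:
  k = 0: (-1)^0 / (0! * 2! * 2^2) x^2 = 1/(1*2*4) x^2 = (1/8) x^2
  k = 1: (-1)^1 / (1! * 3! * 2^4) x^4 = -1/(1*6*16) x^4 = (-1/96) x^4
  k = 2: (-1)^2 / (2! * 4! * 2^6) x^6 = 1/(2*24*64) x^6 = (1/3072) x^6
Hence J_2(x) = x^6/3072 - x^4/96 + x^2/8 + ....

J_2(x); series = x^6/3072 - x^4/96 + x^2/8


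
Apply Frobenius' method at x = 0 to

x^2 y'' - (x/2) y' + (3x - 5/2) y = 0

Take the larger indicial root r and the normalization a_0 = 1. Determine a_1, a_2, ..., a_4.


Write in Frobenius form y'' + (p(x)/x) y' + (q(x)/x^2) y = 0:
  p(x) = -1/2,  q(x) = 3x - 5/2.
Indicial equation: r(r-1) + (-1/2) r + (-5/2) = 0 -> roots r_1 = 5/2, r_2 = -1.
Take r = r_1 = 5/2. Let y(x) = x^r sum_{n>=0} a_n x^n with a_0 = 1.
Substitute y = x^r sum a_n x^n and match x^{r+n}. The recurrence is
  D(n) a_n + 3 a_{n-1} = 0,  where D(n) = (r+n)(r+n-1) + (-1/2)(r+n) + (-5/2).
  a_n = -3 / D(n) * a_{n-1}.
Since the indicial polynomial factors as (r - r_1)(r - r_2), D(n) = (r_1 + n - r_1)(r_1 + n - r_2) = n(n + 7/2).
Evaluating step by step (a_0 = 1):
  n = 1: D(1) = 1(1 + 7/2) = 9/2; numerator = -3(1) = -3; a_1 = (-3)/(9/2) = -2/3
  n = 2: D(2) = 2(2 + 7/2) = 11; numerator = -3(-2/3) = 2; a_2 = (2)/(11) = 2/11
  n = 3: D(3) = 3(3 + 7/2) = 39/2; numerator = -3(2/11) = -6/11; a_3 = (-6/11)/(39/2) = -4/143
  n = 4: D(4) = 4(4 + 7/2) = 30; numerator = -3(-4/143) = 12/143; a_4 = (12/143)/(30) = 2/715

r = 5/2; a_0 = 1; a_1 = -2/3; a_2 = 2/11; a_3 = -4/143; a_4 = 2/715


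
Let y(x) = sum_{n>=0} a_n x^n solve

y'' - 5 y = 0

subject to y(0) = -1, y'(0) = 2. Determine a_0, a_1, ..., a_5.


Ansatz: y(x) = sum_{n>=0} a_n x^n, so y'(x) = sum_{n>=1} n a_n x^(n-1) and y''(x) = sum_{n>=2} n(n-1) a_n x^(n-2).
Substitute into P(x) y'' + Q(x) y' + R(x) y = 0 with P(x) = 1, Q(x) = 0, R(x) = -5, and match powers of x.
Initial conditions: a_0 = -1, a_1 = 2.
Setting the coefficient of each power of x to zero and solving order by order (substituting the coefficients already found):
  x^0: 2 a_2 - 5 a_0 = 0  ->  2 a_2 = 5 a_0 = -5  ->  a_2 = -5/2
  x^1: 6 a_3 - 5 a_1 = 0  ->  6 a_3 = 5 a_1 = 10  ->  a_3 = 5/3
  x^2: 12 a_4 - 5 a_2 = 0  ->  12 a_4 = 5 a_2 = -25/2  ->  a_4 = -25/24
  x^3: 20 a_5 - 5 a_3 = 0  ->  20 a_5 = 5 a_3 = 25/3  ->  a_5 = 5/12
Truncated series: y(x) = -1 + 2 x - (5/2) x^2 + (5/3) x^3 - (25/24) x^4 + (5/12) x^5 + O(x^6).

a_0 = -1; a_1 = 2; a_2 = -5/2; a_3 = 5/3; a_4 = -25/24; a_5 = 5/12


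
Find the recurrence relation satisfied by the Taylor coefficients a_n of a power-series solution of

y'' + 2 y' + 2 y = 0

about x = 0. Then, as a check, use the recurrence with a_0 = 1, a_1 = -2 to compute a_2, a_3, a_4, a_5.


Substitute y = sum_n a_n x^n.
y''(x) has coefficient (n+2)(n+1) a_{n+2} at x^n;
2 y'(x) has coefficient 2 (n+1) a_{n+1} at x^n;
2 y(x) has coefficient 2 a_n at x^n.
Matching x^n: (n+2)(n+1) a_{n+2} + 2 (n+1) a_{n+1} + 2 a_n = 0.
Thus a_{n+2} = [-2 (n+1) a_{n+1} - 2 a_n] / ((n+1)(n+2)).

Check with a_0 = 1, a_1 = -2 (apply the recurrence for n = 0, 1, 2, 3): a_0 = 1, a_1 = -2, a_2 = 1, a_3 = 0, a_4 = -1/6, a_5 = 1/15.

a_(n+2) = [-2 (n+1) a_(n+1) - 2 a_n] / ((n+1)(n+2)); check: a_0 = 1, a_1 = -2, a_2 = 1, a_3 = 0, a_4 = -1/6, a_5 = 1/15


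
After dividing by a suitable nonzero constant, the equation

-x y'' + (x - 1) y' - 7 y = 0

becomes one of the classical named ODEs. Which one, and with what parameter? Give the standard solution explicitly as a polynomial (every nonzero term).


All three coefficients share the factor -1; dividing through by -1 gives  x y'' + (1 - x) y' + 7 y = 0.
This matches the Laguerre equation x y'' + (1 - x) y' + n y = 0 with n = 7; the polynomial solution is L_7(x).
With y = sum_k a_k x^k, matching x^k gives (k+1)k a_{k+1} + (k+1) a_{k+1} - k a_k + n a_k = 0, i.e. (k+1)^2 a_{k+1} = (k - n) a_k = (k - 7) a_k. The right side vanishes at k = 7, so the series terminates at degree 7.
Standard normalization L_n(0) = 1 gives a_0 = 1. Work upward with a_{k+1} = (k - 7) a_k / (k+1)^2:
  a_1 = (0 - 7)(1) / 1^2 = -7/1 = -7
  a_2 = (1 - 7)(-7) / 2^2 = 42/4 = 21/2
  a_3 = (2 - 7)(21/2) / 3^2 = (-105/2)/9 = -35/6
  a_4 = (3 - 7)(-35/6) / 4^2 = (70/3)/16 = 35/24
  a_5 = (4 - 7)(35/24) / 5^2 = (-35/8)/25 = -7/40
  a_6 = (5 - 7)(-7/40) / 6^2 = (7/20)/36 = 7/720
  a_7 = (6 - 7)(7/720) / 7^2 = (-7/720)/49 = -1/5040
Hence L_7(x) = -x^7/5040 + 7 x^6/720 - 7 x^5/40 + 35 x^4/24 - 35 x^3/6 + 21 x^2/2 - 7 x + 1.

L_7(x); series = -x^7/5040 + 7 x^6/720 - 7 x^5/40 + 35 x^4/24 - 35 x^3/6 + 21 x^2/2 - 7 x + 1


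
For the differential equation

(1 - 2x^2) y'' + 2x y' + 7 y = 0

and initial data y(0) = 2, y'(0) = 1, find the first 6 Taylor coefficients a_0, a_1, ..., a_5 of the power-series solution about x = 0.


Ansatz: y(x) = sum_{n>=0} a_n x^n, so y'(x) = sum_{n>=1} n a_n x^(n-1) and y''(x) = sum_{n>=2} n(n-1) a_n x^(n-2).
Substitute into P(x) y'' + Q(x) y' + R(x) y = 0 with P(x) = 1 - 2x^2, Q(x) = 2x, R(x) = 7, and match powers of x.
Initial conditions: a_0 = 2, a_1 = 1.
Setting the coefficient of each power of x to zero and solving order by order (substituting the coefficients already found):
  x^0: 2 a_2 + 7 a_0 = 0  ->  2 a_2 = -7 a_0 = -14  ->  a_2 = -7
  x^1: 6 a_3 + 9 a_1 = 0  ->  6 a_3 = -9 a_1 = -9  ->  a_3 = -3/2
  x^2: 12 a_4 + 7 a_2 = 0  ->  12 a_4 = -7 a_2 = 49  ->  a_4 = 49/12
  x^3: 20 a_5 + a_3 = 0  ->  20 a_5 = -a_3 = 3/2  ->  a_5 = 3/40
Truncated series: y(x) = 2 + x - 7 x^2 - (3/2) x^3 + (49/12) x^4 + (3/40) x^5 + O(x^6).

a_0 = 2; a_1 = 1; a_2 = -7; a_3 = -3/2; a_4 = 49/12; a_5 = 3/40


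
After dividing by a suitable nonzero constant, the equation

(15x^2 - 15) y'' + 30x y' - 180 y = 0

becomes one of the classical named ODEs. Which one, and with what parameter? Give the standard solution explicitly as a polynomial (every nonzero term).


All three coefficients share the factor -15; dividing through by -15 gives  (1 - x^2) y'' - 2x y' + 12 y = 0.
This matches the Legendre equation (1 - x^2) y'' - 2x y' + n(n+1) y = 0 (note the -2x y' term) with n(n+1) = 12, so n = 3; the polynomial solution is P_3(x).
With y = sum_k a_k x^k, matching x^k gives (k+2)(k+1) a_{k+2} = [k(k+1) - n(n+1)] a_k = (k - 3)(k + 4) a_k. The right side vanishes at k = 3, so the series with the parity of 3 terminates at degree 3.
Standard normalization (P_n(1) = 1): leading coefficient (2n)!/(2^n (n!)^2) = 720/(8*36) = 5/2, so a_3 = 5/2. Work downward with a_k = (k+1)(k+2) a_{k+2} / ((k - 3)(k + 4)):
  a_1 = (2)(3)(5/2) / ((1 - 3)(1 + 4)) = 15/(-10) = -3/2
Hence P_3(x) = 5 x^3/2 - 3 x/2.

P_3(x); series = 5 x^3/2 - 3 x/2


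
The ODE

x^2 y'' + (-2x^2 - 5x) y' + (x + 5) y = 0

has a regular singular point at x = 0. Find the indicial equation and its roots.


Divide by x^2 to reach normal form y'' + P_1(x) y' + P_2(x) y = 0 with P_1(x) = -2 - 5/x and P_2(x) = 1/x + 5/x^2.
x = 0 is a singular point because the y'-coefficient -2 - 5/x has a pole at x = 0 and the y-coefficient 1/x + 5/x^2 has a pole at x = 0.
It is a regular singular point because x P_1(x) = p(x) = -2x - 5 and x^2 P_2(x) = q(x) = x + 5 are polynomials, hence analytic at x = 0.
p(0) = -5,  q(0) = 5.
Indicial equation: r(r-1) + p(0) r + q(0) = 0, i.e. r^2 + (p(0) - 1) r + q(0) = 0, i.e. r^2 - 6 r + 5 = 0.
Discriminant: (-6)^2 - 4(5) = 16, so r = (6 ± 4)/2.
Solving: r_1 = 5, r_2 = 1.

indicial: r^2 - 6 r + 5 = 0; roots r_1 = 5, r_2 = 1


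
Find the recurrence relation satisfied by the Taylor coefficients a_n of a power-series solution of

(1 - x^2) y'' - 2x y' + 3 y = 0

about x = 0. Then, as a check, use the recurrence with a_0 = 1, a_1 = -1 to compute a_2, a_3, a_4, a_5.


Substitute y = sum_n a_n x^n.
(1 - 1 x^2) y'' contributes (n+2)(n+1) a_{n+2} - n(n-1) a_n at x^n.
-2 x y'(x) contributes -2 n a_n at x^n.
3 y(x) contributes 3 a_n at x^n.
Matching x^n: (n+2)(n+1) a_{n+2} + (-n(n-1) - 2 n + 3) a_n = 0.
Thus a_{n+2} = (n(n-1) + 2 n - 3) / ((n+1)(n+2)) * a_n.

Check with a_0 = 1, a_1 = -1 (apply the recurrence for n = 0, 1, 2, 3): a_0 = 1, a_1 = -1, a_2 = -3/2, a_3 = 1/6, a_4 = -3/8, a_5 = 3/40.

a_(n+2) = (n(n-1) + 2 n - 3) / ((n+1)(n+2)) * a_n; check: a_0 = 1, a_1 = -1, a_2 = -3/2, a_3 = 1/6, a_4 = -3/8, a_5 = 3/40


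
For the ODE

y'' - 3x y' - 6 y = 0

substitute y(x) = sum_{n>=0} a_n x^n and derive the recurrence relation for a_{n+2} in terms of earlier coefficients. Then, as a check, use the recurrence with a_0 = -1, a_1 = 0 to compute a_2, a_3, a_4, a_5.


Substitute y = sum_n a_n x^n.
y''(x) has coefficient (n+2)(n+1) a_{n+2} at x^n;
-3 x y'(x) has coefficient -3 n a_n at x^n (shift);
-6 y(x) has coefficient -6 a_n at x^n.
Matching x^n: (n+2)(n+1) a_{n+2} + (-3n - 6) a_n = 0.
Thus a_{n+2} = (3n + 6) / ((n+1)(n+2)) * a_n.

Check with a_0 = -1, a_1 = 0 (apply the recurrence for n = 0, 1, 2, 3): a_0 = -1, a_1 = 0, a_2 = -3, a_3 = 0, a_4 = -3, a_5 = 0.

a_(n+2) = (3n + 6) / ((n+1)(n+2)) * a_n; check: a_0 = -1, a_1 = 0, a_2 = -3, a_3 = 0, a_4 = -3, a_5 = 0


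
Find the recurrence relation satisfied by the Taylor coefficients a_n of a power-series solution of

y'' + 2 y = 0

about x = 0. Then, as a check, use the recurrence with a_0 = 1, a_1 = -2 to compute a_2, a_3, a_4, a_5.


Substitute y = sum_n a_n x^n into y'' + (const) y = 0.
y''(x) = sum_{n>=0} (n+2)(n+1) a_{n+2} x^n.
The ODE becomes sum_n [(n+2)(n+1) a_{n+2} + 2 a_n] x^n = 0.
Setting each coefficient to zero gives the recurrence:
  (n+2)(n+1) a_{n+2} + 2 a_n = 0,
  a_{n+2} = -2 / ((n+1)(n+2)) a_n.

Check with a_0 = 1, a_1 = -2 (apply the recurrence for n = 0, 1, 2, 3): a_0 = 1, a_1 = -2, a_2 = -1, a_3 = 2/3, a_4 = 1/6, a_5 = -1/15.

a_{n+2} = -2/((n+1)(n+2)) * a_n; check: a_0 = 1, a_1 = -2, a_2 = -1, a_3 = 2/3, a_4 = 1/6, a_5 = -1/15


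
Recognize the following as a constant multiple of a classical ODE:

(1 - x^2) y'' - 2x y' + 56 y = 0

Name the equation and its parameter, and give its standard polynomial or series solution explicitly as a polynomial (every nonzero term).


The equation is already in a standard form:  (1 - x^2) y'' - 2x y' + 56 y = 0.
This matches the Legendre equation (1 - x^2) y'' - 2x y' + n(n+1) y = 0 (note the -2x y' term) with n(n+1) = 56, so n = 7; the polynomial solution is P_7(x).
With y = sum_k a_k x^k, matching x^k gives (k+2)(k+1) a_{k+2} = [k(k+1) - n(n+1)] a_k = (k - 7)(k + 8) a_k. The right side vanishes at k = 7, so the series with the parity of 7 terminates at degree 7.
Standard normalization (P_n(1) = 1): leading coefficient (2n)!/(2^n (n!)^2) = 87178291200/(128*25401600) = 429/16, so a_7 = 429/16. Work downward with a_k = (k+1)(k+2) a_{k+2} / ((k - 7)(k + 8)):
  a_5 = (6)(7)(429/16) / ((5 - 7)(5 + 8)) = (9009/8)/(-26) = -693/16
  a_3 = (4)(5)(-693/16) / ((3 - 7)(3 + 8)) = (-3465/4)/(-44) = 315/16
  a_1 = (2)(3)(315/16) / ((1 - 7)(1 + 8)) = (945/8)/(-54) = -35/16
Hence P_7(x) = 429 x^7/16 - 693 x^5/16 + 315 x^3/16 - 35 x/16.

P_7(x); series = 429 x^7/16 - 693 x^5/16 + 315 x^3/16 - 35 x/16


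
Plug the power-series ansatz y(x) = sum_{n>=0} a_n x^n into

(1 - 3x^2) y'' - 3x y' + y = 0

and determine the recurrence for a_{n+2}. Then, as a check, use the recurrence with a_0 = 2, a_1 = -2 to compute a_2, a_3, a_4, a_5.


Substitute y = sum_n a_n x^n.
(1 - 3 x^2) y'' contributes (n+2)(n+1) a_{n+2} - 3 n(n-1) a_n at x^n.
-3 x y'(x) contributes -3 n a_n at x^n.
y(x) contributes 1 a_n at x^n.
Matching x^n: (n+2)(n+1) a_{n+2} + (-3 n(n-1) - 3 n + 1) a_n = 0.
Thus a_{n+2} = (3 n(n-1) + 3 n - 1) / ((n+1)(n+2)) * a_n.

Check with a_0 = 2, a_1 = -2 (apply the recurrence for n = 0, 1, 2, 3): a_0 = 2, a_1 = -2, a_2 = -1, a_3 = -2/3, a_4 = -11/12, a_5 = -13/15.

a_(n+2) = (3 n(n-1) + 3 n - 1) / ((n+1)(n+2)) * a_n; check: a_0 = 2, a_1 = -2, a_2 = -1, a_3 = -2/3, a_4 = -11/12, a_5 = -13/15


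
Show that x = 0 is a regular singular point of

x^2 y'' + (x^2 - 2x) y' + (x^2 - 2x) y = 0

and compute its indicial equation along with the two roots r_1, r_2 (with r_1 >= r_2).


Divide by x^2 to reach normal form y'' + P_1(x) y' + P_2(x) y = 0 with P_1(x) = 1 - 2/x and P_2(x) = 1 - 2/x.
x = 0 is a singular point because the y'-coefficient 1 - 2/x has a pole at x = 0 and the y-coefficient 1 - 2/x has a pole at x = 0.
It is a regular singular point because x P_1(x) = p(x) = x - 2 and x^2 P_2(x) = q(x) = x^2 - 2x are polynomials, hence analytic at x = 0.
p(0) = -2,  q(0) = 0.
Indicial equation: r(r-1) + p(0) r + q(0) = 0, i.e. r^2 + (p(0) - 1) r + q(0) = 0, i.e. r^2 - 3 r = 0.
Discriminant: (-3)^2 - 4(0) = 9, so r = (3 ± 3)/2.
Solving: r_1 = 3, r_2 = 0.

indicial: r^2 - 3 r = 0; roots r_1 = 3, r_2 = 0


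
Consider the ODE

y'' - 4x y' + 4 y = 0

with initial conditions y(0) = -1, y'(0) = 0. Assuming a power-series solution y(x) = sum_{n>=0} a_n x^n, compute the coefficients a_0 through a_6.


Ansatz: y(x) = sum_{n>=0} a_n x^n, so y'(x) = sum_{n>=1} n a_n x^(n-1) and y''(x) = sum_{n>=2} n(n-1) a_n x^(n-2).
Substitute into P(x) y'' + Q(x) y' + R(x) y = 0 with P(x) = 1, Q(x) = -4x, R(x) = 4, and match powers of x.
Initial conditions: a_0 = -1, a_1 = 0.
Setting the coefficient of each power of x to zero and solving order by order (substituting the coefficients already found):
  x^0: 2 a_2 + 4 a_0 = 0  ->  2 a_2 = -4 a_0 = 4  ->  a_2 = 2
  x^1: 6 a_3 = 0  ->  a_3 = 0
  x^2: 12 a_4 - 4 a_2 = 0  ->  12 a_4 = 4 a_2 = 8  ->  a_4 = 2/3
  x^3: 20 a_5 - 8 a_3 = 0  ->  20 a_5 = 8 a_3 = 0  ->  a_5 = 0
  x^4: 30 a_6 - 12 a_4 = 0  ->  30 a_6 = 12 a_4 = 8  ->  a_6 = 4/15
Truncated series: y(x) = -1 + 2 x^2 + (2/3) x^4 + (4/15) x^6 + O(x^7).

a_0 = -1; a_1 = 0; a_2 = 2; a_3 = 0; a_4 = 2/3; a_5 = 0; a_6 = 4/15


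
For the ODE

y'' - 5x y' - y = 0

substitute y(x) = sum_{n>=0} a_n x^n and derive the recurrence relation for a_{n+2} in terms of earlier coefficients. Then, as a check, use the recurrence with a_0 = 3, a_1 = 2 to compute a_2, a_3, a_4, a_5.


Substitute y = sum_n a_n x^n.
y''(x) has coefficient (n+2)(n+1) a_{n+2} at x^n;
-5 x y'(x) has coefficient -5 n a_n at x^n (shift);
-y(x) has coefficient -1 a_n at x^n.
Matching x^n: (n+2)(n+1) a_{n+2} + (-5n - 1) a_n = 0.
Thus a_{n+2} = (5n + 1) / ((n+1)(n+2)) * a_n.

Check with a_0 = 3, a_1 = 2 (apply the recurrence for n = 0, 1, 2, 3): a_0 = 3, a_1 = 2, a_2 = 3/2, a_3 = 2, a_4 = 11/8, a_5 = 8/5.

a_(n+2) = (5n + 1) / ((n+1)(n+2)) * a_n; check: a_0 = 3, a_1 = 2, a_2 = 3/2, a_3 = 2, a_4 = 11/8, a_5 = 8/5


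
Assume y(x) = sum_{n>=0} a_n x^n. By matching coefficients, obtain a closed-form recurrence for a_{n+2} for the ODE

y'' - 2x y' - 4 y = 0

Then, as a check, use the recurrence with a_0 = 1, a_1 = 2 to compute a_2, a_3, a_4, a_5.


Substitute y = sum_n a_n x^n.
y''(x) has coefficient (n+2)(n+1) a_{n+2} at x^n;
-2 x y'(x) has coefficient -2 n a_n at x^n (shift);
-4 y(x) has coefficient -4 a_n at x^n.
Matching x^n: (n+2)(n+1) a_{n+2} + (-2n - 4) a_n = 0.
Thus a_{n+2} = (2n + 4) / ((n+1)(n+2)) * a_n.

Check with a_0 = 1, a_1 = 2 (apply the recurrence for n = 0, 1, 2, 3): a_0 = 1, a_1 = 2, a_2 = 2, a_3 = 2, a_4 = 4/3, a_5 = 1.

a_(n+2) = (2n + 4) / ((n+1)(n+2)) * a_n; check: a_0 = 1, a_1 = 2, a_2 = 2, a_3 = 2, a_4 = 4/3, a_5 = 1


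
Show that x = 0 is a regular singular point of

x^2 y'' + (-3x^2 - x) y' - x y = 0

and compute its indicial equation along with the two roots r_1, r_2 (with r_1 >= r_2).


Divide by x^2 to reach normal form y'' + P_1(x) y' + P_2(x) y = 0 with P_1(x) = -3 - 1/x and P_2(x) = -1/x.
x = 0 is a singular point because the y'-coefficient -3 - 1/x has a pole at x = 0 and the y-coefficient -1/x has a pole at x = 0.
It is a regular singular point because x P_1(x) = p(x) = -3x - 1 and x^2 P_2(x) = q(x) = -x are polynomials, hence analytic at x = 0.
p(0) = -1,  q(0) = 0.
Indicial equation: r(r-1) + p(0) r + q(0) = 0, i.e. r^2 + (p(0) - 1) r + q(0) = 0, i.e. r^2 - 2 r = 0.
Discriminant: (-2)^2 - 4(0) = 4, so r = (2 ± 2)/2.
Solving: r_1 = 2, r_2 = 0.

indicial: r^2 - 2 r = 0; roots r_1 = 2, r_2 = 0


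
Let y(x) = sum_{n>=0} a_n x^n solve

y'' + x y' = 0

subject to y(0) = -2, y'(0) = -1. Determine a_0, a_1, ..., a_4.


Ansatz: y(x) = sum_{n>=0} a_n x^n, so y'(x) = sum_{n>=1} n a_n x^(n-1) and y''(x) = sum_{n>=2} n(n-1) a_n x^(n-2).
Substitute into P(x) y'' + Q(x) y' + R(x) y = 0 with P(x) = 1, Q(x) = x, R(x) = 0, and match powers of x.
Initial conditions: a_0 = -2, a_1 = -1.
Setting the coefficient of each power of x to zero and solving order by order (substituting the coefficients already found):
  x^0: 2 a_2 = 0  ->  a_2 = 0
  x^1: 6 a_3 + a_1 = 0  ->  6 a_3 = -a_1 = 1  ->  a_3 = 1/6
  x^2: 12 a_4 + 2 a_2 = 0  ->  12 a_4 = -2 a_2 = 0  ->  a_4 = 0
Truncated series: y(x) = -2 - x + (1/6) x^3 + O(x^5).

a_0 = -2; a_1 = -1; a_2 = 0; a_3 = 1/6; a_4 = 0


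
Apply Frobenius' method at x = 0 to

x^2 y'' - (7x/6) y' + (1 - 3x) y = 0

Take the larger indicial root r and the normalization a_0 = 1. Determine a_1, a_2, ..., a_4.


Write in Frobenius form y'' + (p(x)/x) y' + (q(x)/x^2) y = 0:
  p(x) = -7/6,  q(x) = 1 - 3x.
Indicial equation: r(r-1) + (-7/6) r + (1) = 0 -> roots r_1 = 3/2, r_2 = 2/3.
Take r = r_1 = 3/2. Let y(x) = x^r sum_{n>=0} a_n x^n with a_0 = 1.
Substitute y = x^r sum a_n x^n and match x^{r+n}. The recurrence is
  D(n) a_n - 3 a_{n-1} = 0,  where D(n) = (r+n)(r+n-1) + (-7/6)(r+n) + (1).
  a_n = 3 / D(n) * a_{n-1}.
Since the indicial polynomial factors as (r - r_1)(r - r_2), D(n) = (r_1 + n - r_1)(r_1 + n - r_2) = n(n + 5/6).
Evaluating step by step (a_0 = 1):
  n = 1: D(1) = 1(1 + 5/6) = 11/6; numerator = 3(1) = 3; a_1 = (3)/(11/6) = 18/11
  n = 2: D(2) = 2(2 + 5/6) = 17/3; numerator = 3(18/11) = 54/11; a_2 = (54/11)/(17/3) = 162/187
  n = 3: D(3) = 3(3 + 5/6) = 23/2; numerator = 3(162/187) = 486/187; a_3 = (486/187)/(23/2) = 972/4301
  n = 4: D(4) = 4(4 + 5/6) = 58/3; numerator = 3(972/4301) = 2916/4301; a_4 = (2916/4301)/(58/3) = 4374/124729

r = 3/2; a_0 = 1; a_1 = 18/11; a_2 = 162/187; a_3 = 972/4301; a_4 = 4374/124729
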